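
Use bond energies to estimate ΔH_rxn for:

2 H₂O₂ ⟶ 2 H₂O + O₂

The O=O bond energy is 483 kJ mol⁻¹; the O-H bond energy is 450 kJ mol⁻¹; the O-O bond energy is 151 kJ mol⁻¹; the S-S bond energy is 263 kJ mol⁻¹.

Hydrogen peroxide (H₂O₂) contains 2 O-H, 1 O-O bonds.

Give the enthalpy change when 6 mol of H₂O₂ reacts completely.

Bonds broken (reactants):
  O-H: 4 × 450 = 1800
  O-O: 2 × 151 = 302
  Σ(broken) = 2102 kJ
Bonds formed (products):
  O-H: 4 × 450 = 1800
  O=O: 1 × 483 = 483
  Σ(formed) = 2283 kJ
ΔH = Σ(broken) − Σ(formed) = 2102 − 2283 = −181 kJ
For 3× the reaction as written: 3 × (−181) = −543 kJ

ΔH = −543 kJ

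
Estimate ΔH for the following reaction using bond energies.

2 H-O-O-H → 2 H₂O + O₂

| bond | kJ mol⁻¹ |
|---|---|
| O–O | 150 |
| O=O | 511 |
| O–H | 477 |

Bonds broken (reactants):
  O–H: 4 × 477 = 1908
  O–O: 2 × 150 = 300
  Σ(broken) = 2208 kJ
Bonds formed (products):
  O–H: 4 × 477 = 1908
  O=O: 1 × 511 = 511
  Σ(formed) = 2419 kJ
ΔH = Σ(broken) − Σ(formed) = 2208 − 2419 = −211 kJ

ΔH ≈ −211 kJ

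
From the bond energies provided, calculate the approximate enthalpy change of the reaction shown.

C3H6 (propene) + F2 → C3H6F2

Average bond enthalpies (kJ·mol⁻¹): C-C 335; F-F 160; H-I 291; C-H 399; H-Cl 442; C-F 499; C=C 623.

ΔH ≈ −550 kJ

Bonds broken (reactants):
  C-C: 1 × 335 = 335
  C-H: 6 × 399 = 2394
  C=C: 1 × 623 = 623
  F-F: 1 × 160 = 160
  Σ(broken) = 3512 kJ
Bonds formed (products):
  C-C: 2 × 335 = 670
  C-F: 2 × 499 = 998
  C-H: 6 × 399 = 2394
  Σ(formed) = 4062 kJ
ΔH = Σ(broken) − Σ(formed) = 3512 − 4062 = −550 kJ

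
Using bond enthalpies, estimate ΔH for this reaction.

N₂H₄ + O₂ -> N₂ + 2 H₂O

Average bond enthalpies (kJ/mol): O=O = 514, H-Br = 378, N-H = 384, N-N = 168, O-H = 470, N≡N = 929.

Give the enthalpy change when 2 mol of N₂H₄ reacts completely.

Bonds broken (reactants):
  N-H: 4 × 384 = 1536
  N-N: 1 × 168 = 168
  O=O: 1 × 514 = 514
  Σ(broken) = 2218 kJ
Bonds formed (products):
  N≡N: 1 × 929 = 929
  O-H: 4 × 470 = 1880
  Σ(formed) = 2809 kJ
ΔH = Σ(broken) − Σ(formed) = 2218 − 2809 = −591 kJ
For 2× the reaction as written: 2 × (−591) = −1182 kJ

ΔH = −1182 kJ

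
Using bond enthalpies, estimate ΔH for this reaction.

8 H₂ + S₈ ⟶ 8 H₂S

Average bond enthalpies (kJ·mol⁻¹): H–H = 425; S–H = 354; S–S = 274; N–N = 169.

ΔH ≈ −72 kJ

Bonds broken (reactants):
  H–H: 8 × 425 = 3400
  S–S: 8 × 274 = 2192
  Σ(broken) = 5592 kJ
Bonds formed (products):
  S–H: 16 × 354 = 5664
  Σ(formed) = 5664 kJ
ΔH = Σ(broken) − Σ(formed) = 5592 − 5664 = −72 kJ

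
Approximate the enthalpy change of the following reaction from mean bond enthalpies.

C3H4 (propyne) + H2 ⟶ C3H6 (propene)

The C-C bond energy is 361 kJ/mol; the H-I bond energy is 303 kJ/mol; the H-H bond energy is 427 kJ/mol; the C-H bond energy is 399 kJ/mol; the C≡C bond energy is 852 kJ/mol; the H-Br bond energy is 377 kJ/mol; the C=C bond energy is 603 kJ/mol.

Bonds broken (reactants):
  C≡C: 1 × 852 = 852
  C-C: 1 × 361 = 361
  C-H: 4 × 399 = 1596
  H-H: 1 × 427 = 427
  Σ(broken) = 3236 kJ
Bonds formed (products):
  C-C: 1 × 361 = 361
  C-H: 6 × 399 = 2394
  C=C: 1 × 603 = 603
  Σ(formed) = 3358 kJ
ΔH = Σ(broken) − Σ(formed) = 3236 − 3358 = −122 kJ

ΔH ≈ −122 kJ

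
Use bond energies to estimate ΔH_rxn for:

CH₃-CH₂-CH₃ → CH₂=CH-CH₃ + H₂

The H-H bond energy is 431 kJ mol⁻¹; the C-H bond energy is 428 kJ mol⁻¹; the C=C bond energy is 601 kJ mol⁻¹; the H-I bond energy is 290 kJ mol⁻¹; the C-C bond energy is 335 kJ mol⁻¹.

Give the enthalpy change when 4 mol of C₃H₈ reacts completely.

ΔH = +636 kJ

Bonds broken (reactants):
  C-C: 2 × 335 = 670
  C-H: 8 × 428 = 3424
  Σ(broken) = 4094 kJ
Bonds formed (products):
  C-C: 1 × 335 = 335
  C-H: 6 × 428 = 2568
  C=C: 1 × 601 = 601
  H-H: 1 × 431 = 431
  Σ(formed) = 3935 kJ
ΔH = Σ(broken) − Σ(formed) = 4094 − 3935 = +159 kJ
For 4× the reaction as written: 4 × (+159) = +636 kJ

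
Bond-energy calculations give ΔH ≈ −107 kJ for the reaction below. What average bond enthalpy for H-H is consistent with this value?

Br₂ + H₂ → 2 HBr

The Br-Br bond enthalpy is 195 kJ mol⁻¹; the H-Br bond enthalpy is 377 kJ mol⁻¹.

Let D be the H-H bond energy.
Σ(broken) = 1×195 + 1×D = 195 + D
Σ(formed) = 2×377 = 754
ΔH = Σ(broken) − Σ(formed) = (195 + D) − (754) = −559 + D
Setting this equal to −107 kJ gives D = 452 kJ/mol.

D(H-H) ≈ 452 kJ/mol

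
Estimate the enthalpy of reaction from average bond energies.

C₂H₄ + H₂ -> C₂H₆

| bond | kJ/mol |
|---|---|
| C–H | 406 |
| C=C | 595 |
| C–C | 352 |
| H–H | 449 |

ΔH ≈ −120 kJ

Bonds broken (reactants):
  C–H: 4 × 406 = 1624
  C=C: 1 × 595 = 595
  H–H: 1 × 449 = 449
  Σ(broken) = 2668 kJ
Bonds formed (products):
  C–C: 1 × 352 = 352
  C–H: 6 × 406 = 2436
  Σ(formed) = 2788 kJ
ΔH = Σ(broken) − Σ(formed) = 2668 − 2788 = −120 kJ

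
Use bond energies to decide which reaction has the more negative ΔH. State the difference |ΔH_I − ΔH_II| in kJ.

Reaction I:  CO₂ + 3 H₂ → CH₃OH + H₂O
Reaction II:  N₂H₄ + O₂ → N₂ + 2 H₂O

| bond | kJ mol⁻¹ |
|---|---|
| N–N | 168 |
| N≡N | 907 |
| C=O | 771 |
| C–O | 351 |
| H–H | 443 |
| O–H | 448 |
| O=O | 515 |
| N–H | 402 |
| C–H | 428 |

Reaction I:
  Bonds broken (reactants):
    C=O: 2 × 771 = 1542
    H–H: 3 × 443 = 1329
    Σ(broken) = 2871 kJ
  Bonds formed (products):
    C–H: 3 × 428 = 1284
    C–O: 1 × 351 = 351
    O–H: 3 × 448 = 1344
    Σ(formed) = 2979 kJ
  ΔH_I = 2871 − 2979 = −108 kJ
Reaction II:
  Bonds broken (reactants):
    N–H: 4 × 402 = 1608
    N–N: 1 × 168 = 168
    O=O: 1 × 515 = 515
    Σ(broken) = 2291 kJ
  Bonds formed (products):
    N≡N: 1 × 907 = 907
    O–H: 4 × 448 = 1792
    Σ(formed) = 2699 kJ
  ΔH_II = 2291 − 2699 = −408 kJ
ΔH_I − ΔH_II = +300 kJ, so reaction II has the more negative ΔH; |ΔH_I − ΔH_II| = 300 kJ.

Reaction II, by 300 kJ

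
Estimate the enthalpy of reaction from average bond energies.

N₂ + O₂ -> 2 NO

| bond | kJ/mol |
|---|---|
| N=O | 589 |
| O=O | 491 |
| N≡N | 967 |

ΔH ≈ +280 kJ

Bonds broken (reactants):
  N≡N: 1 × 967 = 967
  O=O: 1 × 491 = 491
  Σ(broken) = 1458 kJ
Bonds formed (products):
  N=O: 2 × 589 = 1178
  Σ(formed) = 1178 kJ
ΔH = Σ(broken) − Σ(formed) = 1458 − 1178 = +280 kJ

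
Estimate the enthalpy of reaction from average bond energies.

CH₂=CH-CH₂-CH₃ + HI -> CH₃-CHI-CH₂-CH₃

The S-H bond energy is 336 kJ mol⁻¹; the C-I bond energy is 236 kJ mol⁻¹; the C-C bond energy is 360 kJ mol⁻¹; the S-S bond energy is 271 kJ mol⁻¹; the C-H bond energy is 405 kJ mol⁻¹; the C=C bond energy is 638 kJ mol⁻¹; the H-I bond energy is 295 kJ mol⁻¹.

ΔH ≈ −68 kJ

Bonds broken (reactants):
  C-C: 2 × 360 = 720
  C-H: 8 × 405 = 3240
  C=C: 1 × 638 = 638
  H-I: 1 × 295 = 295
  Σ(broken) = 4893 kJ
Bonds formed (products):
  C-C: 3 × 360 = 1080
  C-H: 9 × 405 = 3645
  C-I: 1 × 236 = 236
  Σ(formed) = 4961 kJ
ΔH = Σ(broken) − Σ(formed) = 4893 − 4961 = −68 kJ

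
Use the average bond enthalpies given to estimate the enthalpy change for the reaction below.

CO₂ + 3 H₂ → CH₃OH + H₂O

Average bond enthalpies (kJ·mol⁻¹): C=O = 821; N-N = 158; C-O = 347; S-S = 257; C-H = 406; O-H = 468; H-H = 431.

Bonds broken (reactants):
  C=O: 2 × 821 = 1642
  H-H: 3 × 431 = 1293
  Σ(broken) = 2935 kJ
Bonds formed (products):
  C-H: 3 × 406 = 1218
  C-O: 1 × 347 = 347
  O-H: 3 × 468 = 1404
  Σ(formed) = 2969 kJ
ΔH = Σ(broken) − Σ(formed) = 2935 − 2969 = −34 kJ

ΔH ≈ −34 kJ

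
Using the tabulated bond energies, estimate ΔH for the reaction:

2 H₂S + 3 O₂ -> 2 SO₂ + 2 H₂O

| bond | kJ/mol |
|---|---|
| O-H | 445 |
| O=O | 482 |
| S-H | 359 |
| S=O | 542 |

Bonds broken (reactants):
  O=O: 3 × 482 = 1446
  S-H: 4 × 359 = 1436
  Σ(broken) = 2882 kJ
Bonds formed (products):
  O-H: 4 × 445 = 1780
  S=O: 4 × 542 = 2168
  Σ(formed) = 3948 kJ
ΔH = Σ(broken) − Σ(formed) = 2882 − 3948 = −1066 kJ

ΔH ≈ −1066 kJ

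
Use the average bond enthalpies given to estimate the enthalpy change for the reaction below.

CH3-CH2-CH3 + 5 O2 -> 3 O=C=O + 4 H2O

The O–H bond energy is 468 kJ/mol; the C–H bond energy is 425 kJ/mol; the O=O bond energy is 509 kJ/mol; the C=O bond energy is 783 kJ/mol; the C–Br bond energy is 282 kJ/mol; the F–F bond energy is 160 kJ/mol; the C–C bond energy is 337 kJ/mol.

Bonds broken (reactants):
  C–C: 2 × 337 = 674
  C–H: 8 × 425 = 3400
  O=O: 5 × 509 = 2545
  Σ(broken) = 6619 kJ
Bonds formed (products):
  C=O: 6 × 783 = 4698
  O–H: 8 × 468 = 3744
  Σ(formed) = 8442 kJ
ΔH = Σ(broken) − Σ(formed) = 6619 − 8442 = −1823 kJ

ΔH ≈ −1823 kJ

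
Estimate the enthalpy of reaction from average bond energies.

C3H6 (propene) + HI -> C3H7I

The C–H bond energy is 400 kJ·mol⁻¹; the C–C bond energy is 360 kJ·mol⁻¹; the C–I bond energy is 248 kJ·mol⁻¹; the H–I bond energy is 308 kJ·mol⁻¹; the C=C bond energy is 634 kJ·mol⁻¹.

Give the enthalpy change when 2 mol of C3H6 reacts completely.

Bonds broken (reactants):
  C–C: 1 × 360 = 360
  C–H: 6 × 400 = 2400
  C=C: 1 × 634 = 634
  H–I: 1 × 308 = 308
  Σ(broken) = 3702 kJ
Bonds formed (products):
  C–C: 2 × 360 = 720
  C–H: 7 × 400 = 2800
  C–I: 1 × 248 = 248
  Σ(formed) = 3768 kJ
ΔH = Σ(broken) − Σ(formed) = 3702 − 3768 = −66 kJ
For 2× the reaction as written: 2 × (−66) = −132 kJ

ΔH = −132 kJ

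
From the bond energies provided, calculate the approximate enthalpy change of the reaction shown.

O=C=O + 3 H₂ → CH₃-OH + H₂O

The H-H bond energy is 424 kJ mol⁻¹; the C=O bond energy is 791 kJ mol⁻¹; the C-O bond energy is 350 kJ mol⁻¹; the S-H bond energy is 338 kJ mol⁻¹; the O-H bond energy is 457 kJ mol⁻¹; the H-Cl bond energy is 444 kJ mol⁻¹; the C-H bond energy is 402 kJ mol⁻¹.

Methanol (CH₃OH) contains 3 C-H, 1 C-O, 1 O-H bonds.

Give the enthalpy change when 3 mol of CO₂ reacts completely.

Bonds broken (reactants):
  C=O: 2 × 791 = 1582
  H-H: 3 × 424 = 1272
  Σ(broken) = 2854 kJ
Bonds formed (products):
  C-H: 3 × 402 = 1206
  C-O: 1 × 350 = 350
  O-H: 3 × 457 = 1371
  Σ(formed) = 2927 kJ
ΔH = Σ(broken) − Σ(formed) = 2854 − 2927 = −73 kJ
For 3× the reaction as written: 3 × (−73) = −219 kJ

ΔH = −219 kJ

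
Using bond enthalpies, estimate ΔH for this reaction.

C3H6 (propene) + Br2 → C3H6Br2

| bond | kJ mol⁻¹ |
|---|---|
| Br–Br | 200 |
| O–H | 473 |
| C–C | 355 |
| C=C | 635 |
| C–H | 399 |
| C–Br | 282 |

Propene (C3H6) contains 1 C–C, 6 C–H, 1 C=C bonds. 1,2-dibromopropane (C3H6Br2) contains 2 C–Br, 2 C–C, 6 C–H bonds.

Bonds broken (reactants):
  Br–Br: 1 × 200 = 200
  C–C: 1 × 355 = 355
  C–H: 6 × 399 = 2394
  C=C: 1 × 635 = 635
  Σ(broken) = 3584 kJ
Bonds formed (products):
  C–Br: 2 × 282 = 564
  C–C: 2 × 355 = 710
  C–H: 6 × 399 = 2394
  Σ(formed) = 3668 kJ
ΔH = Σ(broken) − Σ(formed) = 3584 − 3668 = −84 kJ

ΔH ≈ −84 kJ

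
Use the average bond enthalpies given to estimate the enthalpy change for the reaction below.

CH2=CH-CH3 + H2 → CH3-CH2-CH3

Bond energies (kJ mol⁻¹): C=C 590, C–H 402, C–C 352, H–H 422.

Bonds broken (reactants):
  C–C: 1 × 352 = 352
  C–H: 6 × 402 = 2412
  C=C: 1 × 590 = 590
  H–H: 1 × 422 = 422
  Σ(broken) = 3776 kJ
Bonds formed (products):
  C–C: 2 × 352 = 704
  C–H: 8 × 402 = 3216
  Σ(formed) = 3920 kJ
ΔH = Σ(broken) − Σ(formed) = 3776 − 3920 = −144 kJ

ΔH ≈ −144 kJ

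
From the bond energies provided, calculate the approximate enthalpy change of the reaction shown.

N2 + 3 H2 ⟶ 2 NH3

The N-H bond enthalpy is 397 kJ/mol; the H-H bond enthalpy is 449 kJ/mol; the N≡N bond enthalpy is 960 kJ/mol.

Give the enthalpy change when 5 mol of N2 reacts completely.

Bonds broken (reactants):
  H-H: 3 × 449 = 1347
  N≡N: 1 × 960 = 960
  Σ(broken) = 2307 kJ
Bonds formed (products):
  N-H: 6 × 397 = 2382
  Σ(formed) = 2382 kJ
ΔH = Σ(broken) − Σ(formed) = 2307 − 2382 = −75 kJ
For 5× the reaction as written: 5 × (−75) = −375 kJ

ΔH = −375 kJ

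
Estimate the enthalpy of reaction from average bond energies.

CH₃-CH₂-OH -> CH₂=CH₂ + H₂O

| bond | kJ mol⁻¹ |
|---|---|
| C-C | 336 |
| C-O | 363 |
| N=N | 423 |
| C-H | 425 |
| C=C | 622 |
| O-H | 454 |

ΔH ≈ +48 kJ

Bonds broken (reactants):
  C-C: 1 × 336 = 336
  C-H: 5 × 425 = 2125
  C-O: 1 × 363 = 363
  O-H: 1 × 454 = 454
  Σ(broken) = 3278 kJ
Bonds formed (products):
  C-H: 4 × 425 = 1700
  C=C: 1 × 622 = 622
  O-H: 2 × 454 = 908
  Σ(formed) = 3230 kJ
ΔH = Σ(broken) − Σ(formed) = 3278 − 3230 = +48 kJ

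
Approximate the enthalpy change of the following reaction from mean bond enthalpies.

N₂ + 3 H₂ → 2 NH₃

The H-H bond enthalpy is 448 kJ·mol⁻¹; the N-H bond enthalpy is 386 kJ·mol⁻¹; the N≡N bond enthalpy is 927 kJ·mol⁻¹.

ΔH ≈ −45 kJ

Bonds broken (reactants):
  H-H: 3 × 448 = 1344
  N≡N: 1 × 927 = 927
  Σ(broken) = 2271 kJ
Bonds formed (products):
  N-H: 6 × 386 = 2316
  Σ(formed) = 2316 kJ
ΔH = Σ(broken) − Σ(formed) = 2271 − 2316 = −45 kJ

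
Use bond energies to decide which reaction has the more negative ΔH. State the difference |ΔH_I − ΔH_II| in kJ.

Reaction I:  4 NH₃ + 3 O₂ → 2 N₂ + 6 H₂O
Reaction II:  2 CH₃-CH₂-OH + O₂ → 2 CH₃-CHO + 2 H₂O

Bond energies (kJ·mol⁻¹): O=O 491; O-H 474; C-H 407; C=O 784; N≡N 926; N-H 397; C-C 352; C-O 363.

Reaction I:
  Bonds broken (reactants):
    N-H: 12 × 397 = 4764
    O=O: 3 × 491 = 1473
    Σ(broken) = 6237 kJ
  Bonds formed (products):
    N≡N: 2 × 926 = 1852
    O-H: 12 × 474 = 5688
    Σ(formed) = 7540 kJ
  ΔH_I = 6237 − 7540 = −1303 kJ
Reaction II:
  Bonds broken (reactants):
    C-C: 2 × 352 = 704
    C-H: 10 × 407 = 4070
    C-O: 2 × 363 = 726
    O-H: 2 × 474 = 948
    O=O: 1 × 491 = 491
    Σ(broken) = 6939 kJ
  Bonds formed (products):
    C-C: 2 × 352 = 704
    C-H: 8 × 407 = 3256
    C=O: 2 × 784 = 1568
    O-H: 4 × 474 = 1896
    Σ(formed) = 7424 kJ
  ΔH_II = 6939 − 7424 = −485 kJ
ΔH_I − ΔH_II = −818 kJ, so reaction I has the more negative ΔH; |ΔH_I − ΔH_II| = 818 kJ.

Reaction I, by 818 kJ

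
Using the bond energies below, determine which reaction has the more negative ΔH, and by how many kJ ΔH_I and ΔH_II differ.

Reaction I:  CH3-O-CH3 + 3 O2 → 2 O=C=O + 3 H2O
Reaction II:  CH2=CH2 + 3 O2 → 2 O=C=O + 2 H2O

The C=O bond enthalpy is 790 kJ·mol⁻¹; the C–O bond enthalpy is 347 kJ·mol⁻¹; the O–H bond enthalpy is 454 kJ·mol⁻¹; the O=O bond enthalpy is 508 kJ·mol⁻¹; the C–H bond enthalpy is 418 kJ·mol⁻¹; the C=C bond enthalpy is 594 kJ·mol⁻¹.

Reaction II, by 28 kJ

Reaction I:
  Bonds broken (reactants):
    C–H: 6 × 418 = 2508
    C–O: 2 × 347 = 694
    O=O: 3 × 508 = 1524
    Σ(broken) = 4726 kJ
  Bonds formed (products):
    C=O: 4 × 790 = 3160
    O–H: 6 × 454 = 2724
    Σ(formed) = 5884 kJ
  ΔH_I = 4726 − 5884 = −1158 kJ
Reaction II:
  Bonds broken (reactants):
    C–H: 4 × 418 = 1672
    C=C: 1 × 594 = 594
    O=O: 3 × 508 = 1524
    Σ(broken) = 3790 kJ
  Bonds formed (products):
    C=O: 4 × 790 = 3160
    O–H: 4 × 454 = 1816
    Σ(formed) = 4976 kJ
  ΔH_II = 3790 − 4976 = −1186 kJ
ΔH_I − ΔH_II = +28 kJ, so reaction II has the more negative ΔH; |ΔH_I − ΔH_II| = 28 kJ.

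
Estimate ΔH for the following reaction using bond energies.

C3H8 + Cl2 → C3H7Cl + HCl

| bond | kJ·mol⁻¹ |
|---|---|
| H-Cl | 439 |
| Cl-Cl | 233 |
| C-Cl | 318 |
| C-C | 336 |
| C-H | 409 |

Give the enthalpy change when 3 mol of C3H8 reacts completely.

ΔH = −345 kJ

Bonds broken (reactants):
  C-C: 2 × 336 = 672
  C-H: 8 × 409 = 3272
  Cl-Cl: 1 × 233 = 233
  Σ(broken) = 4177 kJ
Bonds formed (products):
  C-C: 2 × 336 = 672
  C-Cl: 1 × 318 = 318
  C-H: 7 × 409 = 2863
  H-Cl: 1 × 439 = 439
  Σ(formed) = 4292 kJ
ΔH = Σ(broken) − Σ(formed) = 4177 − 4292 = −115 kJ
For 3× the reaction as written: 3 × (−115) = −345 kJ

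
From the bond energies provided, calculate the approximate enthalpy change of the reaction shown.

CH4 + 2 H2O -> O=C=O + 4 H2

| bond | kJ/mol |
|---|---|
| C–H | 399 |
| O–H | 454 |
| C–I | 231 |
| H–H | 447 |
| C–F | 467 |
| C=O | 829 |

ΔH ≈ −34 kJ

Bonds broken (reactants):
  C–H: 4 × 399 = 1596
  O–H: 4 × 454 = 1816
  Σ(broken) = 3412 kJ
Bonds formed (products):
  C=O: 2 × 829 = 1658
  H–H: 4 × 447 = 1788
  Σ(formed) = 3446 kJ
ΔH = Σ(broken) − Σ(formed) = 3412 − 3446 = −34 kJ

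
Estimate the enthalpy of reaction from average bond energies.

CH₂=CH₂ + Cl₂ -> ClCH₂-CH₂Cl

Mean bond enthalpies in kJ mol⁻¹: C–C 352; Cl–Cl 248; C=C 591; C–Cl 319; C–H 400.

ΔH ≈ −151 kJ

Bonds broken (reactants):
  C–H: 4 × 400 = 1600
  C=C: 1 × 591 = 591
  Cl–Cl: 1 × 248 = 248
  Σ(broken) = 2439 kJ
Bonds formed (products):
  C–C: 1 × 352 = 352
  C–Cl: 2 × 319 = 638
  C–H: 4 × 400 = 1600
  Σ(formed) = 2590 kJ
ΔH = Σ(broken) − Σ(formed) = 2439 − 2590 = −151 kJ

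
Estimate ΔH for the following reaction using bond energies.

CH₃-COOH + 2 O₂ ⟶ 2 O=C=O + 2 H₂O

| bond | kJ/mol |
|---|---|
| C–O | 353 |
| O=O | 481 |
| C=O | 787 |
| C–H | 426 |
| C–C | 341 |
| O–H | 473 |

ΔH ≈ −846 kJ

Bonds broken (reactants):
  C–C: 1 × 341 = 341
  C–H: 3 × 426 = 1278
  C–O: 1 × 353 = 353
  C=O: 1 × 787 = 787
  O–H: 1 × 473 = 473
  O=O: 2 × 481 = 962
  Σ(broken) = 4194 kJ
Bonds formed (products):
  C=O: 4 × 787 = 3148
  O–H: 4 × 473 = 1892
  Σ(formed) = 5040 kJ
ΔH = Σ(broken) − Σ(formed) = 4194 − 5040 = −846 kJ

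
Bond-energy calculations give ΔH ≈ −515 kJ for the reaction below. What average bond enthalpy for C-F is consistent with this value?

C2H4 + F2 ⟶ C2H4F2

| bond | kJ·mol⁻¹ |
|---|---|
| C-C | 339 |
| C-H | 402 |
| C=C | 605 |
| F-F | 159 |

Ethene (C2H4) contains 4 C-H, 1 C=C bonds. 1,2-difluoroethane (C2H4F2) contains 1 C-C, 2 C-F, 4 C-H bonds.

D(C-F) ≈ 470 kJ/mol

Let D be the C-F bond energy.
Σ(broken) = 4×402 + 1×605 + 1×159 = 2372
Σ(formed) = 1×339 + 2×D + 4×402 = 1947 + 2D
ΔH = Σ(broken) − Σ(formed) = (2372) − (1947 + 2D) = +425 − 2D
Setting this equal to −515 kJ gives 2D = 940, so D = 470 kJ/mol.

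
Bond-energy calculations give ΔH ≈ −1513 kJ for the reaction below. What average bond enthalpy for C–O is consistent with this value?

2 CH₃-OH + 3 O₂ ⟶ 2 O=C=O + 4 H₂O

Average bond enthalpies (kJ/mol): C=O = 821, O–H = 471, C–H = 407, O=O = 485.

D(C–O) ≈ 350 kJ/mol

Let D be the C–O bond energy.
Σ(broken) = 6×407 + 2×D + 2×471 + 3×485 = 4839 + 2D
Σ(formed) = 4×821 + 8×471 = 7052
ΔH = Σ(broken) − Σ(formed) = (4839 + 2D) − (7052) = −2213 + 2D
Setting this equal to −1513 kJ gives 2D = 700, so D = 350 kJ/mol.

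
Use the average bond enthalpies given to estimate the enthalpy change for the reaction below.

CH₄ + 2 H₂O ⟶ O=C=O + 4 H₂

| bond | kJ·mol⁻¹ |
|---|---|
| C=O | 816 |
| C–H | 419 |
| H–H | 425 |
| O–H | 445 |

Bonds broken (reactants):
  C–H: 4 × 419 = 1676
  O–H: 4 × 445 = 1780
  Σ(broken) = 3456 kJ
Bonds formed (products):
  C=O: 2 × 816 = 1632
  H–H: 4 × 425 = 1700
  Σ(formed) = 3332 kJ
ΔH = Σ(broken) − Σ(formed) = 3456 − 3332 = +124 kJ

ΔH ≈ +124 kJ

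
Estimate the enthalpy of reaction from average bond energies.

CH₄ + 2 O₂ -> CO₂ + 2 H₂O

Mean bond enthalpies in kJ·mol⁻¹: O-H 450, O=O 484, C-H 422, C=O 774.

Bonds broken (reactants):
  C-H: 4 × 422 = 1688
  O=O: 2 × 484 = 968
  Σ(broken) = 2656 kJ
Bonds formed (products):
  C=O: 2 × 774 = 1548
  O-H: 4 × 450 = 1800
  Σ(formed) = 3348 kJ
ΔH = Σ(broken) − Σ(formed) = 2656 − 3348 = −692 kJ

ΔH ≈ −692 kJ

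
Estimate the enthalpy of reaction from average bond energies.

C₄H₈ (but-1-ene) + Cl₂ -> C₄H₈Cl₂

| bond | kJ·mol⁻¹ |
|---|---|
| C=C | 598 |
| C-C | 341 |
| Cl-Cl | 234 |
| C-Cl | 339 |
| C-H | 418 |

ΔH ≈ −187 kJ

Bonds broken (reactants):
  C-C: 2 × 341 = 682
  C-H: 8 × 418 = 3344
  C=C: 1 × 598 = 598
  Cl-Cl: 1 × 234 = 234
  Σ(broken) = 4858 kJ
Bonds formed (products):
  C-C: 3 × 341 = 1023
  C-Cl: 2 × 339 = 678
  C-H: 8 × 418 = 3344
  Σ(formed) = 5045 kJ
ΔH = Σ(broken) − Σ(formed) = 4858 − 5045 = −187 kJ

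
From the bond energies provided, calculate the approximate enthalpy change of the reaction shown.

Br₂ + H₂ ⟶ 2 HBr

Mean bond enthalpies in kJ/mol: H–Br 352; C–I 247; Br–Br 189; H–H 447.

ΔH ≈ −68 kJ

Bonds broken (reactants):
  Br–Br: 1 × 189 = 189
  H–H: 1 × 447 = 447
  Σ(broken) = 636 kJ
Bonds formed (products):
  H–Br: 2 × 352 = 704
  Σ(formed) = 704 kJ
ΔH = Σ(broken) − Σ(formed) = 636 − 704 = −68 kJ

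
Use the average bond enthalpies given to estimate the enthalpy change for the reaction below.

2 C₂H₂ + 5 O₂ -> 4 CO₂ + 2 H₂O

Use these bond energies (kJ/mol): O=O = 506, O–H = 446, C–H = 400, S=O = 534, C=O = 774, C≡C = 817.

Bonds broken (reactants):
  C≡C: 2 × 817 = 1634
  C–H: 4 × 400 = 1600
  O=O: 5 × 506 = 2530
  Σ(broken) = 5764 kJ
Bonds formed (products):
  C=O: 8 × 774 = 6192
  O–H: 4 × 446 = 1784
  Σ(formed) = 7976 kJ
ΔH = Σ(broken) − Σ(formed) = 5764 − 7976 = −2212 kJ

ΔH ≈ −2212 kJ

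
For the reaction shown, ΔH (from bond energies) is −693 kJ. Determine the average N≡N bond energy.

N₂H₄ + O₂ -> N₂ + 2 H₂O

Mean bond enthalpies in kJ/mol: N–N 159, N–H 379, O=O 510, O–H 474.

Let D be the N≡N bond energy.
Σ(broken) = 4×379 + 1×159 + 1×510 = 2185
Σ(formed) = 1×D + 4×474 = 1896 + D
ΔH = Σ(broken) − Σ(formed) = (2185) − (1896 + D) = +289 − D
Setting this equal to −693 kJ gives D = 982 kJ/mol.

D(N≡N) ≈ 982 kJ/mol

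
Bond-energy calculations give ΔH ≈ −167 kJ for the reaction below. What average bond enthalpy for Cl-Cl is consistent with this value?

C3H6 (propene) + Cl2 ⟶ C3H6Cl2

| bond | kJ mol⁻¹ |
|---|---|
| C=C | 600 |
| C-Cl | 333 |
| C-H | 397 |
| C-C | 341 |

D(Cl-Cl) ≈ 240 kJ/mol

Let D be the Cl-Cl bond energy.
Σ(broken) = 1×341 + 6×397 + 1×600 + 1×D = 3323 + D
Σ(formed) = 2×341 + 2×333 + 6×397 = 3730
ΔH = Σ(broken) − Σ(formed) = (3323 + D) − (3730) = −407 + D
Setting this equal to −167 kJ gives D = 240 kJ/mol.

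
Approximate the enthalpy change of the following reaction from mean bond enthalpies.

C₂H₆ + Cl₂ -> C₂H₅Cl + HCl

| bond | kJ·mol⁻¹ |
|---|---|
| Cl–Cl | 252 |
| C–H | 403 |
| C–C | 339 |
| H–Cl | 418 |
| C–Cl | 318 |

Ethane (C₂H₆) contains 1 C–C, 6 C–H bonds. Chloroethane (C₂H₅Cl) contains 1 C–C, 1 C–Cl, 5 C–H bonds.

ΔH ≈ −81 kJ

Bonds broken (reactants):
  C–C: 1 × 339 = 339
  C–H: 6 × 403 = 2418
  Cl–Cl: 1 × 252 = 252
  Σ(broken) = 3009 kJ
Bonds formed (products):
  C–C: 1 × 339 = 339
  C–Cl: 1 × 318 = 318
  C–H: 5 × 403 = 2015
  H–Cl: 1 × 418 = 418
  Σ(formed) = 3090 kJ
ΔH = Σ(broken) − Σ(formed) = 3009 − 3090 = −81 kJ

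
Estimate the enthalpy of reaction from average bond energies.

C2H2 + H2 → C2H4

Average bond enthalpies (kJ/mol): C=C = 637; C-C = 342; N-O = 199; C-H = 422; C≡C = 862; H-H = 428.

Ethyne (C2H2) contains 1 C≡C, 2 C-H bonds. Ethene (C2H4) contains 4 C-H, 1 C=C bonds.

ΔH ≈ −191 kJ

Bonds broken (reactants):
  C≡C: 1 × 862 = 862
  C-H: 2 × 422 = 844
  H-H: 1 × 428 = 428
  Σ(broken) = 2134 kJ
Bonds formed (products):
  C-H: 4 × 422 = 1688
  C=C: 1 × 637 = 637
  Σ(formed) = 2325 kJ
ΔH = Σ(broken) − Σ(formed) = 2134 − 2325 = −191 kJ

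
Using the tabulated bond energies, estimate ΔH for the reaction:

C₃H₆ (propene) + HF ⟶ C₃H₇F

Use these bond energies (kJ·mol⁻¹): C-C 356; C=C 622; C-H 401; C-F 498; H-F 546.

Bonds broken (reactants):
  C-C: 1 × 356 = 356
  C-H: 6 × 401 = 2406
  C=C: 1 × 622 = 622
  H-F: 1 × 546 = 546
  Σ(broken) = 3930 kJ
Bonds formed (products):
  C-C: 2 × 356 = 712
  C-F: 1 × 498 = 498
  C-H: 7 × 401 = 2807
  Σ(formed) = 4017 kJ
ΔH = Σ(broken) − Σ(formed) = 3930 − 4017 = −87 kJ

ΔH ≈ −87 kJ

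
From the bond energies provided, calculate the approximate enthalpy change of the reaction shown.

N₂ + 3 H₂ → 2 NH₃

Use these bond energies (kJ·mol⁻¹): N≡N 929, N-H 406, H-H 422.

ΔH ≈ −241 kJ

Bonds broken (reactants):
  H-H: 3 × 422 = 1266
  N≡N: 1 × 929 = 929
  Σ(broken) = 2195 kJ
Bonds formed (products):
  N-H: 6 × 406 = 2436
  Σ(formed) = 2436 kJ
ΔH = Σ(broken) − Σ(formed) = 2195 − 2436 = −241 kJ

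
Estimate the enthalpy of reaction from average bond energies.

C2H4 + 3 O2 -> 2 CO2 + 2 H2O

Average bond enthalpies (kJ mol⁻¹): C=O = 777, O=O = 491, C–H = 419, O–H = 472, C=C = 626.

ΔH ≈ −1221 kJ

Bonds broken (reactants):
  C–H: 4 × 419 = 1676
  C=C: 1 × 626 = 626
  O=O: 3 × 491 = 1473
  Σ(broken) = 3775 kJ
Bonds formed (products):
  C=O: 4 × 777 = 3108
  O–H: 4 × 472 = 1888
  Σ(formed) = 4996 kJ
ΔH = Σ(broken) − Σ(formed) = 3775 − 4996 = −1221 kJ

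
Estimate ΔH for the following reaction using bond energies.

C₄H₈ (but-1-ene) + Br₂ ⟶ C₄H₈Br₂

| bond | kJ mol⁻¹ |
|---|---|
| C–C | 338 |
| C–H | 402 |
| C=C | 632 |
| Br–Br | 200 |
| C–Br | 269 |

Bonds broken (reactants):
  Br–Br: 1 × 200 = 200
  C–C: 2 × 338 = 676
  C–H: 8 × 402 = 3216
  C=C: 1 × 632 = 632
  Σ(broken) = 4724 kJ
Bonds formed (products):
  C–Br: 2 × 269 = 538
  C–C: 3 × 338 = 1014
  C–H: 8 × 402 = 3216
  Σ(formed) = 4768 kJ
ΔH = Σ(broken) − Σ(formed) = 4724 − 4768 = −44 kJ

ΔH ≈ −44 kJ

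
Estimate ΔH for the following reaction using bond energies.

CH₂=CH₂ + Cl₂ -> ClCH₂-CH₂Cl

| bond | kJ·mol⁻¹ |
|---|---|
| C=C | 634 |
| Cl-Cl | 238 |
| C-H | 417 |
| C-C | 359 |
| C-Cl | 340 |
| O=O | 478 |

Bonds broken (reactants):
  C-H: 4 × 417 = 1668
  C=C: 1 × 634 = 634
  Cl-Cl: 1 × 238 = 238
  Σ(broken) = 2540 kJ
Bonds formed (products):
  C-C: 1 × 359 = 359
  C-Cl: 2 × 340 = 680
  C-H: 4 × 417 = 1668
  Σ(formed) = 2707 kJ
ΔH = Σ(broken) − Σ(formed) = 2540 − 2707 = −167 kJ

ΔH ≈ −167 kJ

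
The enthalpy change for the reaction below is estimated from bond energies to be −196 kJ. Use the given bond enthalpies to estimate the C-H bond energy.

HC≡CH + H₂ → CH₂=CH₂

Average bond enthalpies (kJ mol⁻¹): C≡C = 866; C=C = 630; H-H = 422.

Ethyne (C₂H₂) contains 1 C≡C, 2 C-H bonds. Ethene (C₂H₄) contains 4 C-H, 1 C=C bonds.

Let D be the C-H bond energy.
Σ(broken) = 1×866 + 2×D + 1×422 = 1288 + 2D
Σ(formed) = 4×D + 1×630 = 630 + 4D
ΔH = Σ(broken) − Σ(formed) = (1288 + 2D) − (630 + 4D) = +658 − 2D
Setting this equal to −196 kJ gives 2D = 854, so D = 427 kJ/mol.

D(C-H) ≈ 427 kJ/mol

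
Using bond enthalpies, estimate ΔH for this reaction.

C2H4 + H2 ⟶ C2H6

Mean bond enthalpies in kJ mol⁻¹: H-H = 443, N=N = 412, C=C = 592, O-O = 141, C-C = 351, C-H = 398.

ΔH ≈ −112 kJ

Bonds broken (reactants):
  C-H: 4 × 398 = 1592
  C=C: 1 × 592 = 592
  H-H: 1 × 443 = 443
  Σ(broken) = 2627 kJ
Bonds formed (products):
  C-C: 1 × 351 = 351
  C-H: 6 × 398 = 2388
  Σ(formed) = 2739 kJ
ΔH = Σ(broken) − Σ(formed) = 2627 − 2739 = −112 kJ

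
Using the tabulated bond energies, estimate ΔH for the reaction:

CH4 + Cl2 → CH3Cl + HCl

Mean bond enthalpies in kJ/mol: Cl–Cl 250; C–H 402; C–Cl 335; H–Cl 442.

Bonds broken (reactants):
  C–H: 4 × 402 = 1608
  Cl–Cl: 1 × 250 = 250
  Σ(broken) = 1858 kJ
Bonds formed (products):
  C–Cl: 1 × 335 = 335
  C–H: 3 × 402 = 1206
  H–Cl: 1 × 442 = 442
  Σ(formed) = 1983 kJ
ΔH = Σ(broken) − Σ(formed) = 1858 − 1983 = −125 kJ

ΔH ≈ −125 kJ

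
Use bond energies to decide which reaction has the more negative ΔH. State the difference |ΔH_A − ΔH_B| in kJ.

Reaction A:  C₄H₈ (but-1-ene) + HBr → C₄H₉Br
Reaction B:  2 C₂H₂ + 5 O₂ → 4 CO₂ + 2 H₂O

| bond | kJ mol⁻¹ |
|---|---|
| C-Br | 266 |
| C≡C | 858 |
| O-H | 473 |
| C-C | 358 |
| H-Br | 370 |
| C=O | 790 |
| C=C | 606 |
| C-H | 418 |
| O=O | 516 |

Reaction B, by 2178 kJ

Reaction A:
  Bonds broken (reactants):
    C-C: 2 × 358 = 716
    C-H: 8 × 418 = 3344
    C=C: 1 × 606 = 606
    H-Br: 1 × 370 = 370
    Σ(broken) = 5036 kJ
  Bonds formed (products):
    C-Br: 1 × 266 = 266
    C-C: 3 × 358 = 1074
    C-H: 9 × 418 = 3762
    Σ(formed) = 5102 kJ
  ΔH_A = 5036 − 5102 = −66 kJ
Reaction B:
  Bonds broken (reactants):
    C≡C: 2 × 858 = 1716
    C-H: 4 × 418 = 1672
    O=O: 5 × 516 = 2580
    Σ(broken) = 5968 kJ
  Bonds formed (products):
    C=O: 8 × 790 = 6320
    O-H: 4 × 473 = 1892
    Σ(formed) = 8212 kJ
  ΔH_B = 5968 − 8212 = −2244 kJ
ΔH_A − ΔH_B = +2178 kJ, so reaction B has the more negative ΔH; |ΔH_A − ΔH_B| = 2178 kJ.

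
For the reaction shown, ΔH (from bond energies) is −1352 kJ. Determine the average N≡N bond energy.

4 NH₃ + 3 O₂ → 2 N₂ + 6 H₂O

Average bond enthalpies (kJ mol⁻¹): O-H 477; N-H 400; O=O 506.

D(N≡N) ≈ 973 kJ/mol

Let D be the N≡N bond energy.
Σ(broken) = 12×400 + 3×506 = 6318
Σ(formed) = 2×D + 12×477 = 5724 + 2D
ΔH = Σ(broken) − Σ(formed) = (6318) − (5724 + 2D) = +594 − 2D
Setting this equal to −1352 kJ gives 2D = 1946, so D = 973 kJ/mol.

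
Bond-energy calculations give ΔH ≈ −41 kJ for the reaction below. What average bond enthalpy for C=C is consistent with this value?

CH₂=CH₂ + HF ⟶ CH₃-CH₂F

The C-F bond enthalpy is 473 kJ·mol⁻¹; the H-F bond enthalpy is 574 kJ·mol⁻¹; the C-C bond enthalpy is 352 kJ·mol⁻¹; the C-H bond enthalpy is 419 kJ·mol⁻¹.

D(C=C) ≈ 629 kJ/mol

Let D be the C=C bond energy.
Σ(broken) = 4×419 + 1×D + 1×574 = 2250 + D
Σ(formed) = 1×352 + 1×473 + 5×419 = 2920
ΔH = Σ(broken) − Σ(formed) = (2250 + D) − (2920) = −670 + D
Setting this equal to −41 kJ gives D = 629 kJ/mol.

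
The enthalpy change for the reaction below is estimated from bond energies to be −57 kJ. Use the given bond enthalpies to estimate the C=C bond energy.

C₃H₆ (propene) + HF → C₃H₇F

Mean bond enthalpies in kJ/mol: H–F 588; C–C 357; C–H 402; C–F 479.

Let D be the C=C bond energy.
Σ(broken) = 1×357 + 6×402 + 1×D + 1×588 = 3357 + D
Σ(formed) = 2×357 + 1×479 + 7×402 = 4007
ΔH = Σ(broken) − Σ(formed) = (3357 + D) − (4007) = −650 + D
Setting this equal to −57 kJ gives D = 593 kJ/mol.

D(C=C) ≈ 593 kJ/mol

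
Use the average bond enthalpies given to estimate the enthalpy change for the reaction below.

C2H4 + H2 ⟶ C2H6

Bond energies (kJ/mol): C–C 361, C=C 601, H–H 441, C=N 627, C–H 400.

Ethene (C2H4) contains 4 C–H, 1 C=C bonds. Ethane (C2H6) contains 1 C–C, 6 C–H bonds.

Bonds broken (reactants):
  C–H: 4 × 400 = 1600
  C=C: 1 × 601 = 601
  H–H: 1 × 441 = 441
  Σ(broken) = 2642 kJ
Bonds formed (products):
  C–C: 1 × 361 = 361
  C–H: 6 × 400 = 2400
  Σ(formed) = 2761 kJ
ΔH = Σ(broken) − Σ(formed) = 2642 − 2761 = −119 kJ

ΔH ≈ −119 kJ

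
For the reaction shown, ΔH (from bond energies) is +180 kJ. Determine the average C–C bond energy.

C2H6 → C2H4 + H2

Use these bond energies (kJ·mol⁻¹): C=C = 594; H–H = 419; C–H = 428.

D(C–C) ≈ 337 kJ/mol

Let D be the C–C bond energy.
Σ(broken) = 1×D + 6×428 = 2568 + D
Σ(formed) = 4×428 + 1×594 + 1×419 = 2725
ΔH = Σ(broken) − Σ(formed) = (2568 + D) − (2725) = −157 + D
Setting this equal to +180 kJ gives D = 337 kJ/mol.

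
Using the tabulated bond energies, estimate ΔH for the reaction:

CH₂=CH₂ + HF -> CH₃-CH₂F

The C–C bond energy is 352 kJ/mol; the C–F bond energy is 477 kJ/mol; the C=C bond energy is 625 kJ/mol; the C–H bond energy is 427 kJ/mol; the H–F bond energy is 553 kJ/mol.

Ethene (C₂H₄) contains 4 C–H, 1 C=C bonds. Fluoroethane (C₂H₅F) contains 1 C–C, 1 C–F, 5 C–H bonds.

Bonds broken (reactants):
  C–H: 4 × 427 = 1708
  C=C: 1 × 625 = 625
  H–F: 1 × 553 = 553
  Σ(broken) = 2886 kJ
Bonds formed (products):
  C–C: 1 × 352 = 352
  C–F: 1 × 477 = 477
  C–H: 5 × 427 = 2135
  Σ(formed) = 2964 kJ
ΔH = Σ(broken) − Σ(formed) = 2886 − 2964 = −78 kJ

ΔH ≈ −78 kJ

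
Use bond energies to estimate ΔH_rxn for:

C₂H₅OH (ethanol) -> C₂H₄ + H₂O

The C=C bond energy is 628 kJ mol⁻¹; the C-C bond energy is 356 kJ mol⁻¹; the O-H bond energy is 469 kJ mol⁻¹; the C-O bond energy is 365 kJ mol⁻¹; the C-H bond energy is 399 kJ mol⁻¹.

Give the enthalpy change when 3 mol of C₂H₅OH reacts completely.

ΔH = +69 kJ

Bonds broken (reactants):
  C-C: 1 × 356 = 356
  C-H: 5 × 399 = 1995
  C-O: 1 × 365 = 365
  O-H: 1 × 469 = 469
  Σ(broken) = 3185 kJ
Bonds formed (products):
  C-H: 4 × 399 = 1596
  C=C: 1 × 628 = 628
  O-H: 2 × 469 = 938
  Σ(formed) = 3162 kJ
ΔH = Σ(broken) − Σ(formed) = 3185 − 3162 = +23 kJ
For 3× the reaction as written: 3 × (+23) = +69 kJ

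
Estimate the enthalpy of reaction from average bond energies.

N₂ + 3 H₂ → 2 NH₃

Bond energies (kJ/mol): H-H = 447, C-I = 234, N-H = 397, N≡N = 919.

ΔH ≈ −122 kJ

Bonds broken (reactants):
  H-H: 3 × 447 = 1341
  N≡N: 1 × 919 = 919
  Σ(broken) = 2260 kJ
Bonds formed (products):
  N-H: 6 × 397 = 2382
  Σ(formed) = 2382 kJ
ΔH = Σ(broken) − Σ(formed) = 2260 − 2382 = −122 kJ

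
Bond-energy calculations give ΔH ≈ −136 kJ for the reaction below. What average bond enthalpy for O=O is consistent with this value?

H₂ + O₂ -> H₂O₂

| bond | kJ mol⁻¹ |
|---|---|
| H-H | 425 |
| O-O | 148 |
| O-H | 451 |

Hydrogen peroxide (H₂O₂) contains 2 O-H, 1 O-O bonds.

Let D be the O=O bond energy.
Σ(broken) = 1×425 + 1×D = 425 + D
Σ(formed) = 2×451 + 1×148 = 1050
ΔH = Σ(broken) − Σ(formed) = (425 + D) − (1050) = −625 + D
Setting this equal to −136 kJ gives D = 489 kJ/mol.

D(O=O) ≈ 489 kJ/mol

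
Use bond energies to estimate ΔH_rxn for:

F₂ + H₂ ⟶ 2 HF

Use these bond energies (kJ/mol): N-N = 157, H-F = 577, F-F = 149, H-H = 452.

Bonds broken (reactants):
  F-F: 1 × 149 = 149
  H-H: 1 × 452 = 452
  Σ(broken) = 601 kJ
Bonds formed (products):
  H-F: 2 × 577 = 1154
  Σ(formed) = 1154 kJ
ΔH = Σ(broken) − Σ(formed) = 601 − 1154 = −553 kJ

ΔH ≈ −553 kJ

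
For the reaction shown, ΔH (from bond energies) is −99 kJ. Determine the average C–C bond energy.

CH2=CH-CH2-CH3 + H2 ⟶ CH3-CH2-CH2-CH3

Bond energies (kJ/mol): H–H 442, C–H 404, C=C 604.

D(C–C) ≈ 337 kJ/mol

Let D be the C–C bond energy.
Σ(broken) = 2×D + 8×404 + 1×604 + 1×442 = 4278 + 2D
Σ(formed) = 3×D + 10×404 = 4040 + 3D
ΔH = Σ(broken) − Σ(formed) = (4278 + 2D) − (4040 + 3D) = +238 − D
Setting this equal to −99 kJ gives D = 337 kJ/mol.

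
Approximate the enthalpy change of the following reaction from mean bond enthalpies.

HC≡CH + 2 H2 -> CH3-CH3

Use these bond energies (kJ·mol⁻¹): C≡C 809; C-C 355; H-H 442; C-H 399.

Bonds broken (reactants):
  C≡C: 1 × 809 = 809
  C-H: 2 × 399 = 798
  H-H: 2 × 442 = 884
  Σ(broken) = 2491 kJ
Bonds formed (products):
  C-C: 1 × 355 = 355
  C-H: 6 × 399 = 2394
  Σ(formed) = 2749 kJ
ΔH = Σ(broken) − Σ(formed) = 2491 − 2749 = −258 kJ

ΔH ≈ −258 kJ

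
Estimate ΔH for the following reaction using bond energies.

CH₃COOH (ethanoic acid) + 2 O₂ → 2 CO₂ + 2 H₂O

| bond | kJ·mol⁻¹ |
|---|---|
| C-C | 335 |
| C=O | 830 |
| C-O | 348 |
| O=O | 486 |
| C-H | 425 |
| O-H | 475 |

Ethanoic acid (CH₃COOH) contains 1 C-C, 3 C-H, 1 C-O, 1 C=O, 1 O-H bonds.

ΔH ≈ −985 kJ

Bonds broken (reactants):
  C-C: 1 × 335 = 335
  C-H: 3 × 425 = 1275
  C-O: 1 × 348 = 348
  C=O: 1 × 830 = 830
  O-H: 1 × 475 = 475
  O=O: 2 × 486 = 972
  Σ(broken) = 4235 kJ
Bonds formed (products):
  C=O: 4 × 830 = 3320
  O-H: 4 × 475 = 1900
  Σ(formed) = 5220 kJ
ΔH = Σ(broken) − Σ(formed) = 4235 − 5220 = −985 kJ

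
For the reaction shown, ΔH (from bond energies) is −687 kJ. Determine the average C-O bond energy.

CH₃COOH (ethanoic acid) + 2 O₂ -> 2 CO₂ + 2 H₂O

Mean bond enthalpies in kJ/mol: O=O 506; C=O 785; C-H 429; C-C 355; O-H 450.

D(C-O) ≈ 364 kJ/mol

Let D be the C-O bond energy.
Σ(broken) = 1×355 + 3×429 + 1×D + 1×785 + 1×450 + 2×506 = 3889 + D
Σ(formed) = 4×785 + 4×450 = 4940
ΔH = Σ(broken) − Σ(formed) = (3889 + D) − (4940) = −1051 + D
Setting this equal to −687 kJ gives D = 364 kJ/mol.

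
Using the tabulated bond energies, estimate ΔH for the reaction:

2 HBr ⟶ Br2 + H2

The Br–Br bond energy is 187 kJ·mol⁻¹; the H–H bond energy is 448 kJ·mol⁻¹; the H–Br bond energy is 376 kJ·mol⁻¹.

Bonds broken (reactants):
  H–Br: 2 × 376 = 752
  Σ(broken) = 752 kJ
Bonds formed (products):
  Br–Br: 1 × 187 = 187
  H–H: 1 × 448 = 448
  Σ(formed) = 635 kJ
ΔH = Σ(broken) − Σ(formed) = 752 − 635 = +117 kJ

ΔH ≈ +117 kJ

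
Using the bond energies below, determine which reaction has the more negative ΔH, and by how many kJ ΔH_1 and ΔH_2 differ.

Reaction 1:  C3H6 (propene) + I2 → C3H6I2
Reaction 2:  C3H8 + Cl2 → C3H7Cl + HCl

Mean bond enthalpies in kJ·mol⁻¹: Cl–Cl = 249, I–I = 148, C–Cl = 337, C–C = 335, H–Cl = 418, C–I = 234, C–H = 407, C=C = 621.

Reaction 1:
  Bonds broken (reactants):
    C–C: 1 × 335 = 335
    C–H: 6 × 407 = 2442
    C=C: 1 × 621 = 621
    I–I: 1 × 148 = 148
    Σ(broken) = 3546 kJ
  Bonds formed (products):
    C–C: 2 × 335 = 670
    C–H: 6 × 407 = 2442
    C–I: 2 × 234 = 468
    Σ(formed) = 3580 kJ
  ΔH_1 = 3546 − 3580 = −34 kJ
Reaction 2:
  Bonds broken (reactants):
    C–C: 2 × 335 = 670
    C–H: 8 × 407 = 3256
    Cl–Cl: 1 × 249 = 249
    Σ(broken) = 4175 kJ
  Bonds formed (products):
    C–C: 2 × 335 = 670
    C–Cl: 1 × 337 = 337
    C–H: 7 × 407 = 2849
    H–Cl: 1 × 418 = 418
    Σ(formed) = 4274 kJ
  ΔH_2 = 4175 − 4274 = −99 kJ
ΔH_1 − ΔH_2 = +65 kJ, so reaction 2 has the more negative ΔH; |ΔH_1 − ΔH_2| = 65 kJ.

Reaction 2, by 65 kJ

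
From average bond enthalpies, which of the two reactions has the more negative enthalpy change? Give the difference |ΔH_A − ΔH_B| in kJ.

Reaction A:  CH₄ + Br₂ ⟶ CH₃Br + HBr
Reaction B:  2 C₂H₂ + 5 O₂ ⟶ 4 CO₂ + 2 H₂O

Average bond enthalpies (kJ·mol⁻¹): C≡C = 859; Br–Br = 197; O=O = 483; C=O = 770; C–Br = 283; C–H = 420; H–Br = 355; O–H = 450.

Reaction A:
  Bonds broken (reactants):
    Br–Br: 1 × 197 = 197
    C–H: 4 × 420 = 1680
    Σ(broken) = 1877 kJ
  Bonds formed (products):
    C–Br: 1 × 283 = 283
    C–H: 3 × 420 = 1260
    H–Br: 1 × 355 = 355
    Σ(formed) = 1898 kJ
  ΔH_A = 1877 − 1898 = −21 kJ
Reaction B:
  Bonds broken (reactants):
    C≡C: 2 × 859 = 1718
    C–H: 4 × 420 = 1680
    O=O: 5 × 483 = 2415
    Σ(broken) = 5813 kJ
  Bonds formed (products):
    C=O: 8 × 770 = 6160
    O–H: 4 × 450 = 1800
    Σ(formed) = 7960 kJ
  ΔH_B = 5813 − 7960 = −2147 kJ
ΔH_A − ΔH_B = +2126 kJ, so reaction B has the more negative ΔH; |ΔH_A − ΔH_B| = 2126 kJ.

Reaction B, by 2126 kJ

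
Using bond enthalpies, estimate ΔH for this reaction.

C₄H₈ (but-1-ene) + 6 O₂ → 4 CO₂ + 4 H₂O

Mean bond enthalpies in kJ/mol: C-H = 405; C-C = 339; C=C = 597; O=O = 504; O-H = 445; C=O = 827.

Bonds broken (reactants):
  C-C: 2 × 339 = 678
  C-H: 8 × 405 = 3240
  C=C: 1 × 597 = 597
  O=O: 6 × 504 = 3024
  Σ(broken) = 7539 kJ
Bonds formed (products):
  C=O: 8 × 827 = 6616
  O-H: 8 × 445 = 3560
  Σ(formed) = 10176 kJ
ΔH = Σ(broken) − Σ(formed) = 7539 − 10176 = −2637 kJ

ΔH ≈ −2637 kJ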